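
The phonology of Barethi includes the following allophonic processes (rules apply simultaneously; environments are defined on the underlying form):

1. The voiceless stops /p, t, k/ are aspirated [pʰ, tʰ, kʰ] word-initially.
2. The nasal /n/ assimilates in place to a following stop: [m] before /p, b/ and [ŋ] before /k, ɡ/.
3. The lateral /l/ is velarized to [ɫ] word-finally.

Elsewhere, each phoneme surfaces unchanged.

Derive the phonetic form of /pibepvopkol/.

/p/ — word-initial, word-initially — surfaces as [pʰ] (rule 1).
/i/ stays [i].
/b/ (between /i/ and /e/) is unaffected → [b].
/e/ stays [e].
/p/ — between /e/ and /v/; rule 1 does not apply here → [p].
/v/ (between /p/ and /o/) is unaffected → [v].
/o/ stays [o].
/p/ (between /o/ and /k/) is in the target of rule 1 but the environment (word-initially) is not met → [p].
/k/ (between /p/ and /o/) fails the environment for rule 1, so it stays [k].
/o/ — not in any rule's target class → [o].
/l/ (word-final): word-finally, so rule 3 applies → [ɫ].

[pʰibepvopkoɫ]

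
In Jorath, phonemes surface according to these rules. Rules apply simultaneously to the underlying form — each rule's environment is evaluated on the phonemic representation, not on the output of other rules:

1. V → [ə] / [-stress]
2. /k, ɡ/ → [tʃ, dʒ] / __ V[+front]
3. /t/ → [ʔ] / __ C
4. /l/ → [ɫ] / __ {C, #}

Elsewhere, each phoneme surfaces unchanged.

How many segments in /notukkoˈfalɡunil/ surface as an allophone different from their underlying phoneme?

Segments that undergo a rule: /o/ → [ə] (rule 1); /u/ → [ə] (rule 1); /o/ → [ə] (rule 1); /l/ → [ɫ] (rule 4); /u/ → [ə] (rule 1); /i/ → [ə] (rule 1); /l/ → [ɫ] (rule 4).
All other segments surface unchanged.

7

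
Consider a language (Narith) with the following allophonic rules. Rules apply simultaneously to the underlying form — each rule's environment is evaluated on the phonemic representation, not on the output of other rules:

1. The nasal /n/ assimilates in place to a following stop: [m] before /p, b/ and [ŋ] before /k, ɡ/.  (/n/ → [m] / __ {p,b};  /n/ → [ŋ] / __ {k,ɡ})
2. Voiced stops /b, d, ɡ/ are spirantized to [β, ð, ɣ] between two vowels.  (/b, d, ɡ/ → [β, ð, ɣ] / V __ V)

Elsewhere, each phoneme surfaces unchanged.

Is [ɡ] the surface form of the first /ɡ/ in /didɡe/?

/ɡ/ (between /d/ and /e/) is in the target of rule 2 but the environment (between two vowels) is not met → [ɡ].
The actual realization is [ɡ], which matches [ɡ].

Yes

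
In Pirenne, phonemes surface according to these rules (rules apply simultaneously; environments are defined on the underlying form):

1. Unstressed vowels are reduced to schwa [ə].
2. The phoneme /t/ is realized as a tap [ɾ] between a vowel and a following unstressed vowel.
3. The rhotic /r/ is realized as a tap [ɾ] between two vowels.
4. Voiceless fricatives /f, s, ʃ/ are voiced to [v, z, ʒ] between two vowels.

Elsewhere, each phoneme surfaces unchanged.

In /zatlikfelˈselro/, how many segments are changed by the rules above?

Segments that undergo a rule: /a/ → [ə] (rule 1); /i/ → [ə] (rule 1); /e/ → [ə] (rule 1); /o/ → [ə] (rule 1).
All other segments surface unchanged.

4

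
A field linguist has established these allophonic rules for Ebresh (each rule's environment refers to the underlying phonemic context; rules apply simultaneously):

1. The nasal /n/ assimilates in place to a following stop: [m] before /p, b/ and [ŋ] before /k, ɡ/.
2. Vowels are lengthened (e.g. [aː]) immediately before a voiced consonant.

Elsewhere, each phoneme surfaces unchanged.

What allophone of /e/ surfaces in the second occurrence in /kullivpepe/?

/e/ (word-final): rule 2 targets it, but not before a voiced consonant → unchanged [e].

[e]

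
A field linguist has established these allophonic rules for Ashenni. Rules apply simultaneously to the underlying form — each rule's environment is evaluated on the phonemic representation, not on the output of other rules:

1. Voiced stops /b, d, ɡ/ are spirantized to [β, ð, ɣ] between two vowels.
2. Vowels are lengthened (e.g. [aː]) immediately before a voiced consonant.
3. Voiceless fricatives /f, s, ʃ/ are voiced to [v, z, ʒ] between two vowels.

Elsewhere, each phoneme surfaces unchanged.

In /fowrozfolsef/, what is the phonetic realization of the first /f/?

[f]

/f/ (word-initial) is in the target of rule 3 but the environment (between two vowels) is not met → [f].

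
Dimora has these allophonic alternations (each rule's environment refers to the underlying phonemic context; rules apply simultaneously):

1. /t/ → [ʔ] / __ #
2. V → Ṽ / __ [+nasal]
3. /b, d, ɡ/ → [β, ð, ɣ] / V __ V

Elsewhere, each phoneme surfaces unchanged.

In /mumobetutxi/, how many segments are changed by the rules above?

Segments that undergo a rule: /u/ → [ũ] (rule 2); /b/ → [β] (rule 3).
All other segments surface unchanged.

2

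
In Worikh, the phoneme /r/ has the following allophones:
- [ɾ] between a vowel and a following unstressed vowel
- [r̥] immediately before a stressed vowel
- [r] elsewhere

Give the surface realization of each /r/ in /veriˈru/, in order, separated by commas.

[ɾ], [r̥]

Occurrence 1 (position 3): between a vowel and a following unstressed vowel → [ɾ].
Occurrence 2 (position 5): immediately before a stressed vowel → [r̥].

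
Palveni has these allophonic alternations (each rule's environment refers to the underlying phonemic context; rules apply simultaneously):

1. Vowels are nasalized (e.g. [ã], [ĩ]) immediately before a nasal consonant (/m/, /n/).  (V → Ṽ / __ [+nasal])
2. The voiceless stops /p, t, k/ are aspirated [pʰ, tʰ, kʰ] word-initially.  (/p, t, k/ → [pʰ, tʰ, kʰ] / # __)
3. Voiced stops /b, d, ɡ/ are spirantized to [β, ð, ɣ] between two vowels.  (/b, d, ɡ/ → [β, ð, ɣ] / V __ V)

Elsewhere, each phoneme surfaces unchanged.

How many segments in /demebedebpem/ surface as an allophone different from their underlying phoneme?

4

Segments that undergo a rule: /e/ → [ẽ] (rule 1); /b/ → [β] (rule 3); /d/ → [ð] (rule 3); /e/ → [ẽ] (rule 1).
All other segments surface unchanged.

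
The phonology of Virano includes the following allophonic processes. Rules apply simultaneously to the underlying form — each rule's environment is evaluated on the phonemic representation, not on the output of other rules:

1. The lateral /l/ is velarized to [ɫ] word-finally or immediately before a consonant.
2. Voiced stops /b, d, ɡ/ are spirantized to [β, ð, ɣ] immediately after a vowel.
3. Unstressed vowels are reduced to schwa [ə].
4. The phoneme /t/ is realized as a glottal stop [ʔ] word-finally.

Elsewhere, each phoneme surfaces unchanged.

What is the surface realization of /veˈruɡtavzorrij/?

[vəˈruɣtəvzərrəj]

/v/ — not in any rule's target class → [v].
Rule 3 applies to /e/ (between /v/ and /r/: in an unstressed syllable) → [ə].
/r/ (between /e/ and /u/) is unaffected → [r].
/u/ (between /r/ and /ɡ/): rule 3 targets it, but not in an unstressed syllable → unchanged [u].
/ɡ/ (between /u/ and /t/) occurs immediately after a vowel → [ɣ] by rule 2.
/t/ — between /ɡ/ and /a/; rule 4 does not apply here → [t].
/a/ meets the environment for rule 3 (in an unstressed syllable) → [ə].
/v/ (between /a/ and /z/) is unaffected → [v].
/z/ (between /v/ and /o/): no rule targets it → [z].
/o/ — between /z/ and /r/, in an unstressed syllable — surfaces as [ə] (rule 3).
/r/ (between /o/ and /r/): no rule targets it → [r].
/r/ (between /r/ and /i/): no rule targets it → [r].
/i/ (between /r/ and /j/): in an unstressed syllable, so rule 3 applies → [ə].
/j/ — not in any rule's target class → [j].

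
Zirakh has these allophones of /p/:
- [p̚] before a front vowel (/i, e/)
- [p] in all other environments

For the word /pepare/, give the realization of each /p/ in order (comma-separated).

Occurrence 1 (position 1): before a front vowel (/i, e/) → [p̚].
Occurrence 2 (position 3): no conditioning environment matches → elsewhere allophone [p].

[p̚], [p]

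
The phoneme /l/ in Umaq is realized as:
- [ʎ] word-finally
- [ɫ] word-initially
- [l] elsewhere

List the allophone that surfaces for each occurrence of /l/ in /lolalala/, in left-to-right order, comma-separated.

[ɫ], [l], [l], [l]

Occurrence 1 (position 1): word-initially → [ɫ].
Occurrence 2 (position 3): no conditioning environment matches → elsewhere allophone [l].
Occurrence 3 (position 5): no conditioning environment matches → elsewhere allophone [l].
Occurrence 4 (position 7): no conditioning environment matches → elsewhere allophone [l].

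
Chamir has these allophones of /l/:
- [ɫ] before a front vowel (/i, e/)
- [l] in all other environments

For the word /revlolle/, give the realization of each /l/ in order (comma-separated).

Occurrence 1 (position 4): no conditioning environment matches → elsewhere allophone [l].
Occurrence 2 (position 6): no conditioning environment matches → elsewhere allophone [l].
Occurrence 3 (position 7): before a front vowel (/i, e/) → [ɫ].

[l], [l], [ɫ]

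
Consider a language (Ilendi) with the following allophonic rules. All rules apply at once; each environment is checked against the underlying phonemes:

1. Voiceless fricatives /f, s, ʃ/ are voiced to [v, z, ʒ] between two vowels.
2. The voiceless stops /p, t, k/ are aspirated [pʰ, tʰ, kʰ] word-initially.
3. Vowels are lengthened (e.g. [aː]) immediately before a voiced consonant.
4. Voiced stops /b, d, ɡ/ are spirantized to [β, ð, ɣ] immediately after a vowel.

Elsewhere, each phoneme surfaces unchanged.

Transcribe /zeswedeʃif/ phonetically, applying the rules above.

/z/ — not in any rule's target class → [z].
/e/ — between /z/ and /s/; rule 3 does not apply here → [e].
/s/ (between /e/ and /w/): rule 1 targets it, but not between two vowels → unchanged [s].
/w/ stays [w].
/e/ meets the environment for rule 3 (before a voiced consonant) → [eː].
/d/ (between /e/ and /e/): immediately after a vowel, so rule 4 applies → [ð].
/e/ (between /d/ and /ʃ/) fails the environment for rule 3, so it stays [e].
/ʃ/ (between /e/ and /i/) occurs between two vowels → [ʒ] by rule 1.
/i/ — between /ʃ/ and /f/; rule 3 does not apply here → [i].
/f/ — word-final; rule 1 does not apply here → [f].

[zesweːðeʒif]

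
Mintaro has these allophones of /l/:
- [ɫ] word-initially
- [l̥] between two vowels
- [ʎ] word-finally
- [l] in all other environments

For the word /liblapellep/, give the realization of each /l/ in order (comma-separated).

[ɫ], [l], [l], [l]

Occurrence 1 (position 1): word-initially → [ɫ].
Occurrence 2 (position 4): no conditioning environment matches → elsewhere allophone [l].
Occurrence 3 (position 8): no conditioning environment matches → elsewhere allophone [l].
Occurrence 4 (position 9): no conditioning environment matches → elsewhere allophone [l].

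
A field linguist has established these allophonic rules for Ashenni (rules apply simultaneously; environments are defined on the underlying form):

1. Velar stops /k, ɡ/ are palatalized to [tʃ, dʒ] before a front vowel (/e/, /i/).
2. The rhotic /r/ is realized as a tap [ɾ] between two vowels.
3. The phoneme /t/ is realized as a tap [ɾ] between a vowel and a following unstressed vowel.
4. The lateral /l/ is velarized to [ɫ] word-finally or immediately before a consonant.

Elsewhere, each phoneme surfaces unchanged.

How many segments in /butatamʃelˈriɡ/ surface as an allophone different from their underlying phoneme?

Segments that undergo a rule: /t/ → [ɾ] (rule 3); /t/ → [ɾ] (rule 3); /l/ → [ɫ] (rule 4).
All other segments surface unchanged.

3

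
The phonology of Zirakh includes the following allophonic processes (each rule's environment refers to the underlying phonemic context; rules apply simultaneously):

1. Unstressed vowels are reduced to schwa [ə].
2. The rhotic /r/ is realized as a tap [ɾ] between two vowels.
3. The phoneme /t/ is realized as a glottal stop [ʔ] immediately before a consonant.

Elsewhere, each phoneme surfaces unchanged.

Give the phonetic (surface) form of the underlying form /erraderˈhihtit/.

[ərrədərˈhihtət]

Rule 1 applies to /e/ (word-initial: in an unstressed syllable) → [ə].
/r/ (between /e/ and /r/) is in the target of rule 2 but the environment (between two vowels) is not met → [r].
/r/ (between /r/ and /a/) fails the environment for rule 2, so it stays [r].
/a/ (between /r/ and /d/) occurs in an unstressed syllable → [ə] by rule 1.
/d/ (between /a/ and /e/): no rule targets it → [d].
/e/ — between /d/ and /r/, in an unstressed syllable — surfaces as [ə] (rule 1).
/r/ (between /e/ and /h/) fails the environment for rule 2, so it stays [r].
/h/ — not in any rule's target class → [h].
/i/ (between /h/ and /h/) fails the environment for rule 1, so it stays [i].
/h/ stays [h].
/t/ (between /h/ and /i/): rule 3 targets it, but not immediately before a consonant → unchanged [t].
/i/ (between /t/ and /t/) occurs in an unstressed syllable → [ə] by rule 1.
/t/ (word-final) is in the target of rule 3 but the environment (immediately before a consonant) is not met → [t].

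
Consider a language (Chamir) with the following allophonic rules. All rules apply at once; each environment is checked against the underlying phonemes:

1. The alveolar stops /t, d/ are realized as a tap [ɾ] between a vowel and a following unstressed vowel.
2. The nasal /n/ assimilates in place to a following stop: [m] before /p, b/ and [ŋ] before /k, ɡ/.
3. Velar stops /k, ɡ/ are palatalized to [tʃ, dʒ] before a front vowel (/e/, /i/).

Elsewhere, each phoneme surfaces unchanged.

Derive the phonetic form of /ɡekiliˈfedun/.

Rule 3 applies to /ɡ/ (word-initial: before a front vowel) → [dʒ].
/e/ stays [e].
/k/ meets the environment for rule 3 (before a front vowel) → [tʃ].
/i/ (between /k/ and /l/): no rule targets it → [i].
/l/ (between /i/ and /i/) is unaffected → [l].
/i/ — not in any rule's target class → [i].
/f/ (between /i/ and /e/): no rule targets it → [f].
/e/ stays [e].
/d/ (between /e/ and /u/) occurs between a vowel and a following unstressed vowel → [ɾ] by rule 1.
/u/ (between /d/ and /n/): no rule targets it → [u].
/n/ (word-final) is in the target of rule 2 but the environment (before a labial or velar stop) is not met → [n].

[dʒetʃiliˈfeɾun]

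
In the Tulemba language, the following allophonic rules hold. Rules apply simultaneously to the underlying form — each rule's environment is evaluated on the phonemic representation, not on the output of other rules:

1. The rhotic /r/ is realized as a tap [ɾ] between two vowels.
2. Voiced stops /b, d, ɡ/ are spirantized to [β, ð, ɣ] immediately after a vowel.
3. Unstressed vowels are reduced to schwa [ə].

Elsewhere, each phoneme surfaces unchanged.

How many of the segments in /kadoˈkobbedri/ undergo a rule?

Segments that undergo a rule: /a/ → [ə] (rule 3); /d/ → [ð] (rule 2); /o/ → [ə] (rule 3); /b/ → [β] (rule 2); /e/ → [ə] (rule 3); /d/ → [ð] (rule 2); /i/ → [ə] (rule 3).
All other segments surface unchanged.

7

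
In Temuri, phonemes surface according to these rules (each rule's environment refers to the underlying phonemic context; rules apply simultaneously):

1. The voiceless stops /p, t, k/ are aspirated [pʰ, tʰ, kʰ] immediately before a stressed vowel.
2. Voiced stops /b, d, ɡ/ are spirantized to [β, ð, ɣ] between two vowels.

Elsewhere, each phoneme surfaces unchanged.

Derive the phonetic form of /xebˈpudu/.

[xebˈpʰuðu]

/x/ stays [x].
/e/ (between /x/ and /b/) is unaffected → [e].
/b/ (between /e/ and /p/): rule 2 targets it, but not between two vowels → unchanged [b].
/p/ (between /b/ and /u/): immediately before a stressed vowel, so rule 1 applies → [pʰ].
/u/ (between /p/ and /d/): no rule targets it → [u].
Rule 2 applies to /d/ (between /u/ and /u/: between two vowels) → [ð].
/u/ (word-final): no rule targets it → [u].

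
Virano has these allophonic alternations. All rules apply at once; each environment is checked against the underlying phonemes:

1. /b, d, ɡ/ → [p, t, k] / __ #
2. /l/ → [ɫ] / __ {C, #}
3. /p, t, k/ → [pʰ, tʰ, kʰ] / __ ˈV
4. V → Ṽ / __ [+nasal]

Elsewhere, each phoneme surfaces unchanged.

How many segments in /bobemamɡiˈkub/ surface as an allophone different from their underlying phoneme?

4

Segments that undergo a rule: /e/ → [ẽ] (rule 4); /a/ → [ã] (rule 4); /k/ → [kʰ] (rule 3); /b/ → [p] (rule 1).
All other segments surface unchanged.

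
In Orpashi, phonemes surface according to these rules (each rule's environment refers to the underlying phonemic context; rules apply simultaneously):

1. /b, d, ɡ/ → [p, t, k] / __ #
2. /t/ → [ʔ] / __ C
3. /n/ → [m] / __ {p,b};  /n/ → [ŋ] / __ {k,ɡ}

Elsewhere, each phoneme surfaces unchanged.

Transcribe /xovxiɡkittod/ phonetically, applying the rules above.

[xovxiɡkiʔtot]

/ɡ/ (between /i/ and /k/) is in the target of rule 1 but the environment (word-finally) is not met → [ɡ].
Rule 2 applies to /t/ (between /i/ and /t/: immediately before a consonant) → [ʔ].
/t/ (between /t/ and /o/) fails the environment for rule 2, so it stays [t].
/d/ meets the environment for rule 1 (word-finally) → [t].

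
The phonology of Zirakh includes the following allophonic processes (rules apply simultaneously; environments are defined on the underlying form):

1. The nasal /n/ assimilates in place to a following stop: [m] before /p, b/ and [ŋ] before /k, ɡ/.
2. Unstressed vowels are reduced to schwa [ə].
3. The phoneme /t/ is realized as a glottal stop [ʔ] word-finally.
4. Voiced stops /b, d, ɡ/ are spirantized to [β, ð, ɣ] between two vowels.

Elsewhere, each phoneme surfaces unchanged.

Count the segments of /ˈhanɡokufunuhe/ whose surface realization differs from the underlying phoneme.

6

Segments that undergo a rule: /n/ → [ŋ] (rule 1); /o/ → [ə] (rule 2); /u/ → [ə] (rule 2); /u/ → [ə] (rule 2); /u/ → [ə] (rule 2); /e/ → [ə] (rule 2).
All other segments surface unchanged.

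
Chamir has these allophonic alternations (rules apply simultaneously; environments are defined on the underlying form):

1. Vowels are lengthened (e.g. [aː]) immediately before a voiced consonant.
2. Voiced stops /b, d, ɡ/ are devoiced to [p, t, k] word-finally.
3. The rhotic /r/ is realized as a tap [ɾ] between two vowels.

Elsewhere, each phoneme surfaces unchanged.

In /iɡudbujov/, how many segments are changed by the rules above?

4

Segments that undergo a rule: /i/ → [iː] (rule 1); /u/ → [uː] (rule 1); /u/ → [uː] (rule 1); /o/ → [oː] (rule 1).
All other segments surface unchanged.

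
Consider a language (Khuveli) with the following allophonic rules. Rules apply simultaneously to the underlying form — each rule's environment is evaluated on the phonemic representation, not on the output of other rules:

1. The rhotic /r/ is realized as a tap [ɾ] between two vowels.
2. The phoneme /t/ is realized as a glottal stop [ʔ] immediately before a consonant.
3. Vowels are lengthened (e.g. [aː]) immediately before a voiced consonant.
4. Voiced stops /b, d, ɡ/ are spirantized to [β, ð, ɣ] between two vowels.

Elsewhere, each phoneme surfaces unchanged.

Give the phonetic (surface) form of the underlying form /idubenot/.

Rule 3 applies to /i/ (word-initial: before a voiced consonant) → [iː].
Rule 4 applies to /d/ (between /i/ and /u/: between two vowels) → [ð].
/u/ — between /d/ and /b/, before a voiced consonant — surfaces as [uː] (rule 3).
/b/ — between /u/ and /e/, between two vowels — surfaces as [β] (rule 4).
/e/ (between /b/ and /n/) occurs before a voiced consonant → [eː] by rule 3.
/n/ (between /e/ and /o/): no rule targets it → [n].
/o/ (between /n/ and /t/): rule 3 targets it, but not before a voiced consonant → unchanged [o].
/t/ (word-final) fails the environment for rule 2, so it stays [t].

[iːðuːβeːnot]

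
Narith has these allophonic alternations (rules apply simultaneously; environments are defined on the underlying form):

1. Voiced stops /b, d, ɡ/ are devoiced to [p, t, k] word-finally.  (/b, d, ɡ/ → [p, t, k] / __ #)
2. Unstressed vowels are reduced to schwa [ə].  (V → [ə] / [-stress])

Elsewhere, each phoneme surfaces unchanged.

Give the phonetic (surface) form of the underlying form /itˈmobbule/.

[ətˈmobbələ]

/i/ — word-initial, in an unstressed syllable — surfaces as [ə] (rule 2).
/t/ (between /i/ and /m/): no rule targets it → [t].
/m/ (between /t/ and /o/) is unaffected → [m].
/o/ (between /m/ and /b/) is in the target of rule 2 but the environment (in an unstressed syllable) is not met → [o].
/b/ (between /o/ and /b/): rule 1 targets it, but not word-finally → unchanged [b].
/b/ (between /b/ and /u/): rule 1 targets it, but not word-finally → unchanged [b].
/u/ (between /b/ and /l/): in an unstressed syllable, so rule 2 applies → [ə].
/l/ (between /u/ and /e/): no rule targets it → [l].
/e/ (word-final): in an unstressed syllable, so rule 2 applies → [ə].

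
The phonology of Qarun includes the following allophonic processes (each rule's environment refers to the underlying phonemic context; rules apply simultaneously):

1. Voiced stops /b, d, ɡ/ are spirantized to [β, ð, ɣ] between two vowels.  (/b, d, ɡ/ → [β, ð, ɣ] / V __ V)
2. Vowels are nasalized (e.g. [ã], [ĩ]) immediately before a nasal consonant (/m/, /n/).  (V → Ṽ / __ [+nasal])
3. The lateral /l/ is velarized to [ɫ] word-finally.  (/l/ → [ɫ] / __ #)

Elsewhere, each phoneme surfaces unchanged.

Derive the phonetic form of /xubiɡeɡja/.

[xuβiɣeɡja]

/u/ (between /x/ and /b/) fails the environment for rule 2, so it stays [u].
/b/ meets the environment for rule 1 (between two vowels) → [β].
/i/ (between /b/ and /ɡ/): rule 2 targets it, but not before a nasal consonant → unchanged [i].
/ɡ/ — between /i/ and /e/, between two vowels — surfaces as [ɣ] (rule 1).
/e/ (between /ɡ/ and /ɡ/) is in the target of rule 2 but the environment (before a nasal consonant) is not met → [e].
/ɡ/ (between /e/ and /j/) fails the environment for rule 1, so it stays [ɡ].
/a/ (word-final) is in the target of rule 2 but the environment (before a nasal consonant) is not met → [a].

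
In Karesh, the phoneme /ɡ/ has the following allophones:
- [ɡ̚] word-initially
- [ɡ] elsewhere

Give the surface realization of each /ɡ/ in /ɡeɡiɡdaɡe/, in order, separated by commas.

[ɡ̚], [ɡ], [ɡ], [ɡ]

Occurrence 1 (position 1): word-initially → [ɡ̚].
Occurrence 2 (position 3): no conditioning environment matches → elsewhere allophone [ɡ].
Occurrence 3 (position 5): no conditioning environment matches → elsewhere allophone [ɡ].
Occurrence 4 (position 8): no conditioning environment matches → elsewhere allophone [ɡ].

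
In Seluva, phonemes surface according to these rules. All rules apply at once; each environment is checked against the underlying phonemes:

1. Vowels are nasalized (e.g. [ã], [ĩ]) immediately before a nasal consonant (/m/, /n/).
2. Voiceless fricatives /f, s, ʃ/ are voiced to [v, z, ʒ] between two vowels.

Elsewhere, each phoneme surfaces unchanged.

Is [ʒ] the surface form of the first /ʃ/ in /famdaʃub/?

/ʃ/ (between /a/ and /u/) occurs between two vowels → [ʒ] by rule 2.
The actual realization is [ʒ], which matches [ʒ].

Yes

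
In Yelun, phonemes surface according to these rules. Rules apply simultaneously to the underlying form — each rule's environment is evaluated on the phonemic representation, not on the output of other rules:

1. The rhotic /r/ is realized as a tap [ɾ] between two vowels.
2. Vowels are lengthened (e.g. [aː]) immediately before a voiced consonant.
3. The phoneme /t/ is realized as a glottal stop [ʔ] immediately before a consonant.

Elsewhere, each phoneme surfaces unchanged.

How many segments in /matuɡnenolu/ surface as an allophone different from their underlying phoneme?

3

Segments that undergo a rule: /u/ → [uː] (rule 2); /e/ → [eː] (rule 2); /o/ → [oː] (rule 2).
All other segments surface unchanged.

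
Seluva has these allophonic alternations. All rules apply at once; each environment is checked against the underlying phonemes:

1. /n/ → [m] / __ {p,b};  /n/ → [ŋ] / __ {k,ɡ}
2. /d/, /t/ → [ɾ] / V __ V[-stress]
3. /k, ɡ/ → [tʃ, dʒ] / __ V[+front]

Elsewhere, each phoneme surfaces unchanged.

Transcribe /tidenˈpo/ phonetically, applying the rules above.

/t/ (word-initial) is in the target of rule 2 but the environment (between a vowel and a following unstressed vowel) is not met → [t].
/i/ (between /t/ and /d/): no rule targets it → [i].
/d/ meets the environment for rule 2 (between a vowel and a following unstressed vowel) → [ɾ].
/e/ (between /d/ and /n/) is unaffected → [e].
/n/ — between /e/ and /p/, before a labial or velar stop — surfaces as [m] (rule 1).
/p/ (between /n/ and /o/) is unaffected → [p].
/o/ (word-final) is unaffected → [o].

[tiɾemˈpo]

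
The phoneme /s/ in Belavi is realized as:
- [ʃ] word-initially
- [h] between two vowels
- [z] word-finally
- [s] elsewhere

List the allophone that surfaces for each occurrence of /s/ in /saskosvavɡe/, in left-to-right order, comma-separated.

[ʃ], [s], [s]

Occurrence 1 (position 1): word-initially → [ʃ].
Occurrence 2 (position 3): no conditioning environment matches → elsewhere allophone [s].
Occurrence 3 (position 6): no conditioning environment matches → elsewhere allophone [s].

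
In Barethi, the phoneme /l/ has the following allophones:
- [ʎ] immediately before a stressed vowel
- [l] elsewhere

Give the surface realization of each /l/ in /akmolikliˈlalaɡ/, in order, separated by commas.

[l], [l], [ʎ], [l]

Occurrence 1 (position 5): no conditioning environment matches → elsewhere allophone [l].
Occurrence 2 (position 8): no conditioning environment matches → elsewhere allophone [l].
Occurrence 3 (position 10): immediately before a stressed vowel → [ʎ].
Occurrence 4 (position 12): no conditioning environment matches → elsewhere allophone [l].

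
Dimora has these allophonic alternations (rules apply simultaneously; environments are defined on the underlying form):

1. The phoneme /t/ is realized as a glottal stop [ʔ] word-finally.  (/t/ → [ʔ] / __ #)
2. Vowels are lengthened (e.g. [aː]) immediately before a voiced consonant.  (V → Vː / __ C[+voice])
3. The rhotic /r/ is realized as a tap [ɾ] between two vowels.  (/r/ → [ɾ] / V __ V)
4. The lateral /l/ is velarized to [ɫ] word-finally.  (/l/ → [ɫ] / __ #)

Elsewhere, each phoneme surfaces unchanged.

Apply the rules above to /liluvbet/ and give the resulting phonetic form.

/l/ — word-initial; rule 4 does not apply here → [l].
Rule 2 applies to /i/ (between /l/ and /l/: before a voiced consonant) → [iː].
/l/ — between /i/ and /u/; rule 4 does not apply here → [l].
/u/ — between /l/ and /v/, before a voiced consonant — surfaces as [uː] (rule 2).
/v/ — not in any rule's target class → [v].
/b/ (between /v/ and /e/): no rule targets it → [b].
/e/ (between /b/ and /t/) fails the environment for rule 2, so it stays [e].
Rule 1 applies to /t/ (word-final: word-finally) → [ʔ].

[liːluːvbeʔ]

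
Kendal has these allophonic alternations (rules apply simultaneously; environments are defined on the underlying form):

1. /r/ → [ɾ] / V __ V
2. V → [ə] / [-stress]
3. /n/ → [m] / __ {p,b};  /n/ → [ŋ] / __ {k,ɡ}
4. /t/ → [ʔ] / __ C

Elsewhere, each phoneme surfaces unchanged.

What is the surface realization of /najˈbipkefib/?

/n/ (word-initial): rule 3 targets it, but not before a labial or velar stop → unchanged [n].
Rule 2 applies to /a/ (between /n/ and /j/: in an unstressed syllable) → [ə].
/j/ (between /a/ and /b/) is unaffected → [j].
/b/ (between /j/ and /i/): no rule targets it → [b].
/i/ (between /b/ and /p/) fails the environment for rule 2, so it stays [i].
/p/ — not in any rule's target class → [p].
/k/ — not in any rule's target class → [k].
/e/ — between /k/ and /f/, in an unstressed syllable — surfaces as [ə] (rule 2).
/f/ (between /e/ and /i/) is unaffected → [f].
/i/ (between /f/ and /b/) occurs in an unstressed syllable → [ə] by rule 2.
/b/ — not in any rule's target class → [b].

[nəjˈbipkəfəb]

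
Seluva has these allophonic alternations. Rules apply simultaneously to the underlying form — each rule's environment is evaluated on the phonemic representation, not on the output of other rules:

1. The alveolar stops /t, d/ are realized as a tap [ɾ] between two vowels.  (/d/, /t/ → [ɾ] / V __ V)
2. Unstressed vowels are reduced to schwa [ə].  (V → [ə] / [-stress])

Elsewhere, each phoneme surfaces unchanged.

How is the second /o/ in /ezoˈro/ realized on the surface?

[o]

/o/ (word-final): rule 2 targets it, but not in an unstressed syllable → unchanged [o].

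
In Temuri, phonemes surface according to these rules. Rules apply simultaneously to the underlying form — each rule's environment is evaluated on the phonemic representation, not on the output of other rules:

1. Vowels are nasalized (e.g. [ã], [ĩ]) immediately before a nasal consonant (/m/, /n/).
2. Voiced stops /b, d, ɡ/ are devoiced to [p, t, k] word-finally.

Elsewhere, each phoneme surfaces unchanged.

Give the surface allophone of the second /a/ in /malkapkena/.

/a/ (between /k/ and /p/) fails the environment for rule 1, so it stays [a].

[a]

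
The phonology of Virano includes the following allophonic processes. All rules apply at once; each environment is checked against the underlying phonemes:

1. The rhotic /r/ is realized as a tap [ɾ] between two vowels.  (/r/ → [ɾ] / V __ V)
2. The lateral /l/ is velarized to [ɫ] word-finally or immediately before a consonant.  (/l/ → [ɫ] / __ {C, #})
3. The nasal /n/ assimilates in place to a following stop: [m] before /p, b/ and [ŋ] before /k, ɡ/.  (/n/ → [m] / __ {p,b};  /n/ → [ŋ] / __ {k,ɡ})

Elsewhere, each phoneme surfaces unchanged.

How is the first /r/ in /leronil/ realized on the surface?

[ɾ]

Rule 1 applies to /r/ (between /e/ and /o/: between two vowels) → [ɾ].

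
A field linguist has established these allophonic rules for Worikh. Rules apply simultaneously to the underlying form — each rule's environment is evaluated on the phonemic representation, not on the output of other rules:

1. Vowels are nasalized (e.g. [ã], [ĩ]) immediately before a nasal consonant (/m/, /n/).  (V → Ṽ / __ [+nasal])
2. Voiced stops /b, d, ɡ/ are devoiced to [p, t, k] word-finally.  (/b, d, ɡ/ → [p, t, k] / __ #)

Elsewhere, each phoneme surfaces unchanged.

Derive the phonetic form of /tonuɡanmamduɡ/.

[tõnuɡãnmãmduk]

/o/ (between /t/ and /n/) occurs before a nasal consonant → [õ] by rule 1.
/u/ (between /n/ and /ɡ/) fails the environment for rule 1, so it stays [u].
/ɡ/ (between /u/ and /a/) fails the environment for rule 2, so it stays [ɡ].
/a/ meets the environment for rule 1 (before a nasal consonant) → [ã].
/a/ — between /m/ and /m/, before a nasal consonant — surfaces as [ã] (rule 1).
/d/ — between /m/ and /u/; rule 2 does not apply here → [d].
/u/ (between /d/ and /ɡ/) fails the environment for rule 1, so it stays [u].
Rule 2 applies to /ɡ/ (word-final: word-finally) → [k].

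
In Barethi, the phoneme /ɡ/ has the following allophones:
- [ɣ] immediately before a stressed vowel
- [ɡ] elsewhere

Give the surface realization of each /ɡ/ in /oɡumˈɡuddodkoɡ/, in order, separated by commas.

Occurrence 1 (position 2): no conditioning environment matches → elsewhere allophone [ɡ].
Occurrence 2 (position 5): immediately before a stressed vowel → [ɣ].
Occurrence 3 (position 13): no conditioning environment matches → elsewhere allophone [ɡ].

[ɡ], [ɣ], [ɡ]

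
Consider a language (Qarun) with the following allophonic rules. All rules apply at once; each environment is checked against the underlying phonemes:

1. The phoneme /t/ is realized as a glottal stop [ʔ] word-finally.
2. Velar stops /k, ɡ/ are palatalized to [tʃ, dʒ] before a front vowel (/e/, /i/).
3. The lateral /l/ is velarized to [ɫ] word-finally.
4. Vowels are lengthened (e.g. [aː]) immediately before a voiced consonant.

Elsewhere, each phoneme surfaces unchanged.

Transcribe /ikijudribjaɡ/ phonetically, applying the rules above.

[itʃiːjuːdriːbjaːɡ]

/i/ (word-initial) is in the target of rule 4 but the environment (before a voiced consonant) is not met → [i].
Rule 2 applies to /k/ (between /i/ and /i/: before a front vowel) → [tʃ].
/i/ (between /k/ and /j/) occurs before a voiced consonant → [iː] by rule 4.
/j/ (between /i/ and /u/): no rule targets it → [j].
/u/ (between /j/ and /d/) occurs before a voiced consonant → [uː] by rule 4.
/d/ — not in any rule's target class → [d].
/r/ — not in any rule's target class → [r].
/i/ (between /r/ and /b/): before a voiced consonant, so rule 4 applies → [iː].
/b/ (between /i/ and /j/): no rule targets it → [b].
/j/ (between /b/ and /a/) is unaffected → [j].
/a/ meets the environment for rule 4 (before a voiced consonant) → [aː].
/ɡ/ (word-final) is in the target of rule 2 but the environment (before a front vowel) is not met → [ɡ].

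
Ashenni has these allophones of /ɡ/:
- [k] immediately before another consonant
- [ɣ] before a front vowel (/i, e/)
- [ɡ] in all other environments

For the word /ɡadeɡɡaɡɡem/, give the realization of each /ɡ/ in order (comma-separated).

Occurrence 1 (position 1): no conditioning environment matches → elsewhere allophone [ɡ].
Occurrence 2 (position 5): immediately before another consonant → [k].
Occurrence 3 (position 6): no conditioning environment matches → elsewhere allophone [ɡ].
Occurrence 4 (position 8): immediately before another consonant → [k].
Occurrence 5 (position 9): before a front vowel (/i, e/) → [ɣ].

[ɡ], [k], [ɡ], [k], [ɣ]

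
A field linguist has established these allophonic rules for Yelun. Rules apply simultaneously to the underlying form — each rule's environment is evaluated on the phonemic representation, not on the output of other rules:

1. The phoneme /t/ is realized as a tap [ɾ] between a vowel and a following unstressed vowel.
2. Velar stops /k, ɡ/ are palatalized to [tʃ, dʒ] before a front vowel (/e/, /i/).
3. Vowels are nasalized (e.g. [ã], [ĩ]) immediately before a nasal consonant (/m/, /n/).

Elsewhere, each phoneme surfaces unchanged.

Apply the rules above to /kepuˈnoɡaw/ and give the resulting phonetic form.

/k/ (word-initial): before a front vowel, so rule 2 applies → [tʃ].
/e/ (between /k/ and /p/) is in the target of rule 3 but the environment (before a nasal consonant) is not met → [e].
/p/ (between /e/ and /u/) is unaffected → [p].
/u/ (between /p/ and /n/) occurs before a nasal consonant → [ũ] by rule 3.
/n/ (between /u/ and /o/): no rule targets it → [n].
/o/ (between /n/ and /ɡ/) is in the target of rule 3 but the environment (before a nasal consonant) is not met → [o].
/ɡ/ (between /o/ and /a/): rule 2 targets it, but not before a front vowel → unchanged [ɡ].
/a/ (between /ɡ/ and /w/): rule 3 targets it, but not before a nasal consonant → unchanged [a].
/w/ — not in any rule's target class → [w].

[tʃepũˈnoɡaw]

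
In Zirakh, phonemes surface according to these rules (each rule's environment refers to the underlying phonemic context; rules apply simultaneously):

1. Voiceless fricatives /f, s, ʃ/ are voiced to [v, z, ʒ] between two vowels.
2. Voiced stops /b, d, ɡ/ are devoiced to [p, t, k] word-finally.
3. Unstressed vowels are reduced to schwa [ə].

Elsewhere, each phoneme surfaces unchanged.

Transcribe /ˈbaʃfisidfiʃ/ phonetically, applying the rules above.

/b/ (word-initial): rule 2 targets it, but not word-finally → unchanged [b].
/a/ — between /b/ and /ʃ/; rule 3 does not apply here → [a].
/ʃ/ (between /a/ and /f/): rule 1 targets it, but not between two vowels → unchanged [ʃ].
/f/ (between /ʃ/ and /i/): rule 1 targets it, but not between two vowels → unchanged [f].
/i/ (between /f/ and /s/): in an unstressed syllable, so rule 3 applies → [ə].
/s/ (between /i/ and /i/) occurs between two vowels → [z] by rule 1.
/i/ (between /s/ and /d/) occurs in an unstressed syllable → [ə] by rule 3.
/d/ (between /i/ and /f/): rule 2 targets it, but not word-finally → unchanged [d].
/f/ (between /d/ and /i/): rule 1 targets it, but not between two vowels → unchanged [f].
/i/ meets the environment for rule 3 (in an unstressed syllable) → [ə].
/ʃ/ (word-final): rule 1 targets it, but not between two vowels → unchanged [ʃ].

[ˈbaʃfəzədfəʃ]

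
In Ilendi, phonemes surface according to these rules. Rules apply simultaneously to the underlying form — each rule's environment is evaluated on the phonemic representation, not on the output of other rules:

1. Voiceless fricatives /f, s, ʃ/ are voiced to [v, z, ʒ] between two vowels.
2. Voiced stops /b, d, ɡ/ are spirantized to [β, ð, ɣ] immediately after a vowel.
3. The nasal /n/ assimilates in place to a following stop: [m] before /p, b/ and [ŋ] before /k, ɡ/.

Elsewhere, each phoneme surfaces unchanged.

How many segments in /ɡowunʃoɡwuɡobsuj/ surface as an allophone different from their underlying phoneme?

3

Segments that undergo a rule: /ɡ/ → [ɣ] (rule 2); /ɡ/ → [ɣ] (rule 2); /b/ → [β] (rule 2).
All other segments surface unchanged.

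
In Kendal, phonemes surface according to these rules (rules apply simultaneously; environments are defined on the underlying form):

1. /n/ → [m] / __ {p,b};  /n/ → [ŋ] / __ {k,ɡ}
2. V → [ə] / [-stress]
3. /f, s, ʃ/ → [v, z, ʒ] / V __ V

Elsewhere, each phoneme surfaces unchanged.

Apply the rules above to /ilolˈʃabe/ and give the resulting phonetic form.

[ələlˈʃabə]

/i/ meets the environment for rule 2 (in an unstressed syllable) → [ə].
/l/ — not in any rule's target class → [l].
Rule 2 applies to /o/ (between /l/ and /l/: in an unstressed syllable) → [ə].
/l/ — not in any rule's target class → [l].
/ʃ/ (between /l/ and /a/) is in the target of rule 3 but the environment (between two vowels) is not met → [ʃ].
/a/ (between /ʃ/ and /b/) is in the target of rule 2 but the environment (in an unstressed syllable) is not met → [a].
/b/ stays [b].
/e/ (word-final): in an unstressed syllable, so rule 2 applies → [ə].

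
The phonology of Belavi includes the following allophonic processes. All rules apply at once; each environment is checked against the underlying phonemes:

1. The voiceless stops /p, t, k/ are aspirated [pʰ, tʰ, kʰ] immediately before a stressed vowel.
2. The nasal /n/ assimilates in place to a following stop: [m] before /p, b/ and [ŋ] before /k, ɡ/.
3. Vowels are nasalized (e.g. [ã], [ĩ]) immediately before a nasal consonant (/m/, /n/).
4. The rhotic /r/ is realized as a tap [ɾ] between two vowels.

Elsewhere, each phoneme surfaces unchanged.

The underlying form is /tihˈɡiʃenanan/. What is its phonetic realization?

[tihˈɡiʃẽnãnãn]

/t/ — word-initial; rule 1 does not apply here → [t].
/i/ (between /t/ and /h/) is in the target of rule 3 but the environment (before a nasal consonant) is not met → [i].
/h/ — not in any rule's target class → [h].
/ɡ/ — not in any rule's target class → [ɡ].
/i/ (between /ɡ/ and /ʃ/) is in the target of rule 3 but the environment (before a nasal consonant) is not met → [i].
/ʃ/ (between /i/ and /e/) is unaffected → [ʃ].
/e/ (between /ʃ/ and /n/) occurs before a nasal consonant → [ẽ] by rule 3.
/n/ — between /e/ and /a/; rule 2 does not apply here → [n].
/a/ — between /n/ and /n/, before a nasal consonant — surfaces as [ã] (rule 3).
/n/ (between /a/ and /a/) is in the target of rule 2 but the environment (before a labial or velar stop) is not met → [n].
/a/ — between /n/ and /n/, before a nasal consonant — surfaces as [ã] (rule 3).
/n/ (word-final): rule 2 targets it, but not before a labial or velar stop → unchanged [n].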